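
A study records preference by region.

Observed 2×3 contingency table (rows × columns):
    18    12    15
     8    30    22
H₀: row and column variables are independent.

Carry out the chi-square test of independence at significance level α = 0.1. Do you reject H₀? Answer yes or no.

reject H₀: yes

Row totals [45, 60], col totals [26, 42, 37], n=105
χ² = (18−11.14)²/11.14 + (12−18.00)²/18.00 + (15−15.86)²/15.86 + (8−14.86)²/14.86 + (30−24.00)²/24.00 + (22−21.14)²/21.14 = 10.9657
df = 2
p-value (upper-tail) = 0.00416
At α=0.1: p < α → reject H₀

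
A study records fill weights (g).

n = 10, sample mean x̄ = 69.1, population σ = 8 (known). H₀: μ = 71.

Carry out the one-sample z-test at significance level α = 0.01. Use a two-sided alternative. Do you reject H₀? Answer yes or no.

SE = σ/√n = 8/√10 = 2.5298
z = (x̄−μ₀)/SE = (69.1−71)/2.5298 = -0.7510
p-value (two-sided) = 0.45263
At α=0.01: p ≥ α → fail to reject H₀

reject H₀: no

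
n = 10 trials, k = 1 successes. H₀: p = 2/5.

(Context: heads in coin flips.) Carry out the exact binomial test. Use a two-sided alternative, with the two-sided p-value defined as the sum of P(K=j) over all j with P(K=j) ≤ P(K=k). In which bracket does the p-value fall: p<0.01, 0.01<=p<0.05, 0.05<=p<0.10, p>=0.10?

Exact binomial: n=10, k=1, p₀=2/5=0.4000
P(X=j) = C(n,j)·p₀^j·(1−p₀)^(n−j); p = Σ P(X=j) over j with P(X=j) ≤ P(X=1)
p-value (two-sided) = 0.05865
→ bracket: 0.05<=p<0.10

p-value bracket: 0.05<=p<0.10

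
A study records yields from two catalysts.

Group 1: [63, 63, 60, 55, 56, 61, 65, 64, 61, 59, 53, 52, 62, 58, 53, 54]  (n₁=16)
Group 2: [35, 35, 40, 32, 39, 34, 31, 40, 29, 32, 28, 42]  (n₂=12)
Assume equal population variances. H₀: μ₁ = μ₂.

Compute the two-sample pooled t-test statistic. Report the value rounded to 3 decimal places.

test statistic = 14.075

x̄₁=58.688, s₁=4.332, n₁=16
x̄₂=34.750, s₂=4.615, n₂=12
s_p² = [15·4.332² + 11·4.615²]/26 = 19.8341
SE = √(s_p²·(1/16+1/12)) = 1.7007
t = (58.688−34.750)/1.7007 = 14.0748
df = 26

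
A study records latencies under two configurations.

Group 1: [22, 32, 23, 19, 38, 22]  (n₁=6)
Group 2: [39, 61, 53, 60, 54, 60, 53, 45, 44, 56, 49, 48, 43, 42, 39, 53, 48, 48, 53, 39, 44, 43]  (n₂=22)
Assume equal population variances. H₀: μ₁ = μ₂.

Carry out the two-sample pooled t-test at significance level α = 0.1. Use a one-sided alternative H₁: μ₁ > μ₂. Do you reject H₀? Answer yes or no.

x̄₁=26.000, s₁=7.348, n₁=6
x̄₂=48.818, s₂=6.946, n₂=22
s_p² = [5·7.348² + 21·6.946²]/26 = 49.3566
SE = √(s_p²·(1/6+1/22)) = 3.2357
t = (26.000−48.818)/3.2357 = -7.0521
df = 26
p-value (one-sided, H₁ greater) = 1.00000
At α=0.1: p ≥ α → fail to reject H₀

reject H₀: no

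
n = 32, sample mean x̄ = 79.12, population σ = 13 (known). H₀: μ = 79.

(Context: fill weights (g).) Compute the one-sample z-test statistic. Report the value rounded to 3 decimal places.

test statistic = 0.052

SE = σ/√n = 13/√32 = 2.2981
z = (x̄−μ₀)/SE = (79.12−79)/2.2981 = 0.0522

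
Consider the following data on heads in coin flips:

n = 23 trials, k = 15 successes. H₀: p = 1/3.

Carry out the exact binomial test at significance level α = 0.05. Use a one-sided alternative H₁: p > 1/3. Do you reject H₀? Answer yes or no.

Exact binomial: n=23, k=15, p₀=1/3=0.3333
P(X≥15) from Σ C(n,i)·p₀^i·(1−p₀)^(n−i)
p-value (one-sided, H₁ greater) = 0.00175
At α=0.05: p < α → reject H₀

reject H₀: yes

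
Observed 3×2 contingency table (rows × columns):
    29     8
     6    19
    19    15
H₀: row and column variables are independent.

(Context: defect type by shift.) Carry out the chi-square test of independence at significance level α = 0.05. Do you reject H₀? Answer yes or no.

reject H₀: yes

Row totals [37, 25, 34], col totals [54, 42], n=96
χ² = (29−20.81)²/20.81 + (8−16.19)²/16.19 + (6−14.06)²/14.06 + (19−10.94)²/10.94 + (19−19.12)²/19.12 + (15−14.88)²/14.88 = 17.9297
df = 2
p-value (upper-tail) = 0.00013
At α=0.05: p < α → reject H₀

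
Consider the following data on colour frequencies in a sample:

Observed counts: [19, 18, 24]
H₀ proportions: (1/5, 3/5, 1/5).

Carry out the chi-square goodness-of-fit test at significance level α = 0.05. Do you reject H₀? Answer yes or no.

reject H₀: yes

n = 61; E_i = n·p_i = [12.20, 36.60, 12.20]
χ² = (19−12.20)²/12.20 + (18−36.60)²/36.60 + (24−12.20)²/12.20 = 24.6557
df = 2
p-value (upper-tail) = 0.00000
At α=0.05: p < α → reject H₀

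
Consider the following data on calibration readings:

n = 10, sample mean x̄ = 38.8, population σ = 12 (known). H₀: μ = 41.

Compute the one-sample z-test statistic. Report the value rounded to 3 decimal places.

test statistic = -0.580

SE = σ/√n = 12/√10 = 3.7947
z = (x̄−μ₀)/SE = (38.8−41)/3.7947 = -0.5798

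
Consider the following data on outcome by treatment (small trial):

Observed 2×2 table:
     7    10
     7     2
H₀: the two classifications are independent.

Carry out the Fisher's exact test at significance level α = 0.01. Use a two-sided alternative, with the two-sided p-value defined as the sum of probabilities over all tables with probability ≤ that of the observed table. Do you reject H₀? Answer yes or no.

Margins: r₁=17, r₂=9, c₁=14, c₂=12, n=26
p_obs = C(17,7)·C(9,7)/C(26,14); sum pmf over tables with pmf ≤ p_obs
p-value (two-sided) = 0.11002
At α=0.01: p ≥ α → fail to reject H₀

reject H₀: no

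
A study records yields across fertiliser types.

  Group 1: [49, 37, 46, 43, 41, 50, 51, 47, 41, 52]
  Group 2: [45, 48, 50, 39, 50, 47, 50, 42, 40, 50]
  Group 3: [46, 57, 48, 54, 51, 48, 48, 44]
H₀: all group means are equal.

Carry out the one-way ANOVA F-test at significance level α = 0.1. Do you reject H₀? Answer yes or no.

reject H₀: no

Group means [45.70, 46.10, 49.50], grand mean 46.929
SSB = Σnᵢ(x̄ᵢ−x̄)² = 74.857; SSW = ΣΣ(x−x̄ᵢ)² = 525.000
MSB = 74.857/2 = 37.4286; MSW = 525.000/25 = 21.0000
F = MSB/MSW = 1.7823
df = (2, 25)
p-value (upper-tail) = 0.18897
At α=0.1: p ≥ α → fail to reject H₀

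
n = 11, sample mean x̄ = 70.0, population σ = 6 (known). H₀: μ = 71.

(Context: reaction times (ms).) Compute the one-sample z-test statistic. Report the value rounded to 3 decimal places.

SE = σ/√n = 6/√11 = 1.8091
z = (x̄−μ₀)/SE = (70.0−71)/1.8091 = -0.5528

test statistic = -0.553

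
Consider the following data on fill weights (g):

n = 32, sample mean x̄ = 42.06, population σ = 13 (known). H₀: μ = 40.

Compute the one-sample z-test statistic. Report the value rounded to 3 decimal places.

test statistic = 0.896

SE = σ/√n = 13/√32 = 2.2981
z = (x̄−μ₀)/SE = (42.06−40)/2.2981 = 0.8964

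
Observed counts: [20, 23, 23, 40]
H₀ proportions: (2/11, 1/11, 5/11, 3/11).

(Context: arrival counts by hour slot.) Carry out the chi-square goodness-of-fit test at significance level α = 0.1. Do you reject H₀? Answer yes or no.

reject H₀: yes

n = 106; E_i = n·p_i = [19.27, 9.64, 48.18, 28.91]
χ² = (20−19.27)²/19.27 + (23−9.64)²/9.64 + (23−48.18)²/48.18 + (40−28.91)²/28.91 = 35.9761
df = 3
p-value (upper-tail) = 0.00000
At α=0.1: p < α → reject H₀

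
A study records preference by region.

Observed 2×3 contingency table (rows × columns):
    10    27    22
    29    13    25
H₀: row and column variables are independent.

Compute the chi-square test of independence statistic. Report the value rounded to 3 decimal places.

Row totals [59, 67], col totals [39, 40, 47], n=126
χ² = (10−18.26)²/18.26 + (27−18.73)²/18.73 + (22−22.01)²/22.01 + (29−20.74)²/20.74 + (13−21.27)²/21.27 + (25−24.99)²/24.99 = 13.8960
df = 2

test statistic = 13.896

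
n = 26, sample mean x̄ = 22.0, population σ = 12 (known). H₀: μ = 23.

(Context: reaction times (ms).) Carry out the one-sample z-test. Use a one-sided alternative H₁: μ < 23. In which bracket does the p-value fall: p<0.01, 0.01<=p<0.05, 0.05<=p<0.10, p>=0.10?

p-value bracket: p>=0.10

SE = σ/√n = 12/√26 = 2.3534
z = (x̄−μ₀)/SE = (22.0−23)/2.3534 = -0.4249
p-value (one-sided, H₁ less) = 0.33545
→ bracket: p>=0.10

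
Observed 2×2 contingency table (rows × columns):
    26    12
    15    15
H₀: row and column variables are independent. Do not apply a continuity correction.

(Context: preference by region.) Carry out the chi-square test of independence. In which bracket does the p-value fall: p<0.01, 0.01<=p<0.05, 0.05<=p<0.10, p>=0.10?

Row totals [38, 30], col totals [41, 27], n=68
χ² = (26−22.91)²/22.91 + (12−15.09)²/15.09 + (15−18.09)²/18.09 + (15−11.91)²/11.91 = 2.3763
df = 1
p-value (upper-tail) = 0.12319
→ bracket: p>=0.10

p-value bracket: p>=0.10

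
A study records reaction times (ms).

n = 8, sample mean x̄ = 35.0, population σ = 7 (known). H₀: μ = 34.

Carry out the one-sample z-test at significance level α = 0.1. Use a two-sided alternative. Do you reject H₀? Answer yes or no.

SE = σ/√n = 7/√8 = 2.4749
z = (x̄−μ₀)/SE = (35.0−34)/2.4749 = 0.4041
p-value (two-sided) = 0.68617
At α=0.1: p ≥ α → fail to reject H₀

reject H₀: no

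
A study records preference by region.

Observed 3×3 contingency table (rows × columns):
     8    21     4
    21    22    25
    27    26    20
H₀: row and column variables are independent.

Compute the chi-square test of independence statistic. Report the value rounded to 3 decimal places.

Row totals [33, 68, 73], col totals [56, 69, 49], n=174
χ² = (8−10.62)²/10.62 + (21−13.09)²/13.09 + (4−9.29)²/9.29 + (21−21.89)²/21.89 + (22−26.97)²/26.97 + (25−19.15)²/19.15 + (27−23.49)²/23.49 + (26−28.95)²/28.95 + (20−20.56)²/20.56 = 12.0234
df = 4

test statistic = 12.023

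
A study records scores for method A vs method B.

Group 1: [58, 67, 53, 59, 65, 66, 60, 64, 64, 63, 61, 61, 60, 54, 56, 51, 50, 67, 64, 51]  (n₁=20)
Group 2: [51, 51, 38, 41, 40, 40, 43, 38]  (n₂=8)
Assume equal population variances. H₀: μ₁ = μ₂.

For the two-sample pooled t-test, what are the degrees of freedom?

df = n₁ + n₂ − 2 = 20 + 8 − 2 = 26

degrees of freedom = 26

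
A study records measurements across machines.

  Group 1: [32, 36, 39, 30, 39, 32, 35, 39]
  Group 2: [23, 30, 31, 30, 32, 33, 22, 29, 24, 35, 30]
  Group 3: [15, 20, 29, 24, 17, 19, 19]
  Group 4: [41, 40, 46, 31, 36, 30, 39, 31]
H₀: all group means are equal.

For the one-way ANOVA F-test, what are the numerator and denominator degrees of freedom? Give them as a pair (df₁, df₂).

k = 4 groups, N = 34 total
df = (k−1, N−k) = (4−1, 34−4) = (3, 30)

degrees of freedom = [3, 30]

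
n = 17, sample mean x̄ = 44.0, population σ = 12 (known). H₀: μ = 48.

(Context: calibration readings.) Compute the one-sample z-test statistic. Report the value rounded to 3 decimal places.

test statistic = -1.374

SE = σ/√n = 12/√17 = 2.9104
z = (x̄−μ₀)/SE = (44.0−48)/2.9104 = -1.3744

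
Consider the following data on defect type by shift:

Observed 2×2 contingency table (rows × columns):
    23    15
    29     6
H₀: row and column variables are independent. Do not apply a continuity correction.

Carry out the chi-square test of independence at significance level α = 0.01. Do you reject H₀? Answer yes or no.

Row totals [38, 35], col totals [52, 21], n=73
χ² = (23−27.07)²/27.07 + (15−10.93)²/10.93 + (29−24.93)²/24.93 + (6−10.07)²/10.07 = 4.4337
df = 1
p-value (upper-tail) = 0.03524
At α=0.01: p ≥ α → fail to reject H₀

reject H₀: no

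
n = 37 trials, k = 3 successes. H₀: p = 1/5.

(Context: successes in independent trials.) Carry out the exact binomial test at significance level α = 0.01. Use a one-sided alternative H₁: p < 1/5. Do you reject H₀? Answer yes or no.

reject H₀: no

Exact binomial: n=37, k=3, p₀=1/5=0.2000
P(X≤3) from Σ C(n,i)·p₀^i·(1−p₀)^(n−i)
p-value (one-sided, H₁ less) = 0.04499
At α=0.01: p ≥ α → fail to reject H₀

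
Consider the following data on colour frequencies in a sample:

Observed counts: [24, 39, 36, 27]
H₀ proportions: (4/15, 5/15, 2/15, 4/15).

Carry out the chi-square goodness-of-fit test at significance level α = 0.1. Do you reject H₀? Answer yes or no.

reject H₀: yes

n = 126; E_i = n·p_i = [33.60, 42.00, 16.80, 33.60]
χ² = (24−33.60)²/33.60 + (39−42.00)²/42.00 + (36−16.80)²/16.80 + (27−33.60)²/33.60 = 26.1964
df = 3
p-value (upper-tail) = 0.00001
At α=0.1: p < α → reject H₀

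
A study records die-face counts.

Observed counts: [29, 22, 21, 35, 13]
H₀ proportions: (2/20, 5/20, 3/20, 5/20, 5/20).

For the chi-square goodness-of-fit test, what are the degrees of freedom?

df = k − 1 = 5 − 1 = 4

degrees of freedom = 4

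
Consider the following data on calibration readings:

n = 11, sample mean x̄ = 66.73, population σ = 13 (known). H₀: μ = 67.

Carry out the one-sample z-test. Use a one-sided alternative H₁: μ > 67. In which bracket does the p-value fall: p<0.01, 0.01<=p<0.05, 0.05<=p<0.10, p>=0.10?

SE = σ/√n = 13/√11 = 3.9196
z = (x̄−μ₀)/SE = (66.73−67)/3.9196 = -0.0689
p-value (one-sided, H₁ greater) = 0.52746
→ bracket: p>=0.10

p-value bracket: p>=0.10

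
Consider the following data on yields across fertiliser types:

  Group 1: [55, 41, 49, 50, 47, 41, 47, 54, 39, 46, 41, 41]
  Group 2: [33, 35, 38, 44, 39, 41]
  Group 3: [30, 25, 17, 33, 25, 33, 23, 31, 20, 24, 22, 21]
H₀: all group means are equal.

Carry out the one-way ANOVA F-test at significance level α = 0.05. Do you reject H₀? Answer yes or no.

Group means [45.92, 38.33, 25.33], grand mean 36.167
SSB = Σnᵢ(x̄ᵢ−x̄)² = 2577.250; SSW = ΣΣ(x−x̄ᵢ)² = 706.917
MSB = 2577.250/2 = 1288.6250; MSW = 706.917/27 = 26.1821
F = MSB/MSW = 49.2178
df = (2, 27)
p-value (upper-tail) = 0.00000
At α=0.05: p < α → reject H₀

reject H₀: yes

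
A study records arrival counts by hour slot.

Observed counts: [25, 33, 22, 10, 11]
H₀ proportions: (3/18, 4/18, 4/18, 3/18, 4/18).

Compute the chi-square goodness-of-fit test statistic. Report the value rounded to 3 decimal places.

n = 101; E_i = n·p_i = [16.83, 22.44, 22.44, 16.83, 22.44]
χ² = (25−16.83)²/16.83 + (33−22.44)²/22.44 + (22−22.44)²/22.44 + (10−16.83)²/16.83 + (11−22.44)²/22.44 = 17.5446
df = 4

test statistic = 17.545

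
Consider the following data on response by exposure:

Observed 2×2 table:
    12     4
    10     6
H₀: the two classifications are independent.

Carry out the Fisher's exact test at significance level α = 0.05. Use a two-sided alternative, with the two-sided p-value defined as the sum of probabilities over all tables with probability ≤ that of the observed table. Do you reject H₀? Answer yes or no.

Margins: r₁=16, r₂=16, c₁=22, c₂=10, n=32
p_obs = C(16,12)·C(16,10)/C(32,22); sum pmf over tables with pmf ≤ p_obs
p-value (two-sided) = 0.70425
At α=0.05: p ≥ α → fail to reject H₀

reject H₀: no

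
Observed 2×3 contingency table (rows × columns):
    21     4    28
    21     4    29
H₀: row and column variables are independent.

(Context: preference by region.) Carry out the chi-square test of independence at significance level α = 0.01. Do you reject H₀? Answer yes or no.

Row totals [53, 54], col totals [42, 8, 57], n=107
χ² = (21−20.80)²/20.80 + (4−3.96)²/3.96 + (28−28.23)²/28.23 + (21−21.20)²/21.20 + (4−4.04)²/4.04 + (29−28.77)²/28.77 = 0.0082
df = 2
p-value (upper-tail) = 0.99591
At α=0.01: p ≥ α → fail to reject H₀

reject H₀: no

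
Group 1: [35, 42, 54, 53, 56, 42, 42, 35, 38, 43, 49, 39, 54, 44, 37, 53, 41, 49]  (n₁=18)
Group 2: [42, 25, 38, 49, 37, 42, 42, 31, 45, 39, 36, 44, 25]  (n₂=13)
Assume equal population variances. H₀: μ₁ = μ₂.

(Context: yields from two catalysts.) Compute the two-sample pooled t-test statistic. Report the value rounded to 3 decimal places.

x̄₁=44.778, s₁=7.026, n₁=18
x̄₂=38.077, s₂=7.342, n₂=13
s_p² = [17·7.026² + 12·7.342²]/29 = 51.2426
SE = √(s_p²·(1/18+1/13)) = 2.6055
t = (44.778−38.077)/2.6055 = 2.5718
df = 29

test statistic = 2.572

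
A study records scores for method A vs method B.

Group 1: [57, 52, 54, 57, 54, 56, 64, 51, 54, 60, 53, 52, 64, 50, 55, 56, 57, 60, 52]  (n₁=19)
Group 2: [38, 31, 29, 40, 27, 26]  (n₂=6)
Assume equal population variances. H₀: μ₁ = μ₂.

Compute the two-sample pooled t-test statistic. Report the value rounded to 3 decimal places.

test statistic = 11.352

x̄₁=55.684, s₁=4.028, n₁=19
x̄₂=31.833, s₂=5.845, n₂=6
s_p² = [18·4.028² + 5·5.845²]/23 = 20.1278
SE = √(s_p²·(1/19+1/6)) = 2.1009
t = (55.684−31.833)/2.1009 = 11.3524
df = 23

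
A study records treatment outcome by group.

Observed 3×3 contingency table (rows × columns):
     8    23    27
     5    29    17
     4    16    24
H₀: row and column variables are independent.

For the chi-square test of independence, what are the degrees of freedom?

degrees of freedom = 4

df = (r−1)(c−1) = (3−1)·(3−1) = 4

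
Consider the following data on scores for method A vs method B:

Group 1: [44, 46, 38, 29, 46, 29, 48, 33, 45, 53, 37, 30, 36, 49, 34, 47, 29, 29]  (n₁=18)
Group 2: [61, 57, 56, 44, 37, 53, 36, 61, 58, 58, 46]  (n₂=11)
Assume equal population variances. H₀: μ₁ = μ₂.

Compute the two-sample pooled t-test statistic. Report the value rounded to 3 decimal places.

test statistic = -3.799

x̄₁=39.000, s₁=8.246, n₁=18
x̄₂=51.545, s₂=9.245, n₂=11
s_p² = [17·8.246² + 10·9.245²]/27 = 74.4714
SE = √(s_p²·(1/18+1/11)) = 3.3026
t = (39.000−51.545)/3.3026 = -3.7986
df = 27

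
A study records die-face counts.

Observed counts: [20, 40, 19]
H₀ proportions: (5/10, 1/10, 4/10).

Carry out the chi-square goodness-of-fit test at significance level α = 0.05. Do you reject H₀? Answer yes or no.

n = 79; E_i = n·p_i = [39.50, 7.90, 31.60]
χ² = (20−39.50)²/39.50 + (40−7.90)²/7.90 + (19−31.60)²/31.60 = 145.0823
df = 2
p-value (upper-tail) = 0.00000
At α=0.05: p < α → reject H₀

reject H₀: yes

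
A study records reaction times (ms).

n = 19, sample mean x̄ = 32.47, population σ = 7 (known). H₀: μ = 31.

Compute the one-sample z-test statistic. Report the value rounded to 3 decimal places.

test statistic = 0.915

SE = σ/√n = 7/√19 = 1.6059
z = (x̄−μ₀)/SE = (32.47−31)/1.6059 = 0.9154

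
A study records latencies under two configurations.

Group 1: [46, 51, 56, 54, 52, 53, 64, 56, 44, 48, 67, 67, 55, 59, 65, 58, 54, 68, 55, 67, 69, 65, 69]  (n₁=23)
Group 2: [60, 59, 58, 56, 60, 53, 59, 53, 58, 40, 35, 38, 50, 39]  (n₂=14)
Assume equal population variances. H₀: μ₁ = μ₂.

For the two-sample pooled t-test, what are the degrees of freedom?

degrees of freedom = 35

df = n₁ + n₂ − 2 = 23 + 14 − 2 = 35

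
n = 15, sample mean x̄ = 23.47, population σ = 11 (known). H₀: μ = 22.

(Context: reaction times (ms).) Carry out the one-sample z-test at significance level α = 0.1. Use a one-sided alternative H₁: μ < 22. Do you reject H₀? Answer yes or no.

reject H₀: no

SE = σ/√n = 11/√15 = 2.8402
z = (x̄−μ₀)/SE = (23.47−22)/2.8402 = 0.5176
p-value (one-sided, H₁ less) = 0.69762
At α=0.1: p ≥ α → fail to reject H₀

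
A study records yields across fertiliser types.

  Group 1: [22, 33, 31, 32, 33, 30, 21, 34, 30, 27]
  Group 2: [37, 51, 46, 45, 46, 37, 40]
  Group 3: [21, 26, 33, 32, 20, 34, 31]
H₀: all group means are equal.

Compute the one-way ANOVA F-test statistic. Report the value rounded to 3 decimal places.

Group means [29.30, 43.14, 28.14], grand mean 33.000
SSB = Σnᵢ(x̄ᵢ−x̄)² = 1022.186; SSW = ΣΣ(x−x̄ᵢ)² = 557.814
MSB = 1022.186/2 = 511.0929; MSW = 557.814/21 = 26.5626
F = MSB/MSW = 19.2411
df = (2, 21)

test statistic = 19.241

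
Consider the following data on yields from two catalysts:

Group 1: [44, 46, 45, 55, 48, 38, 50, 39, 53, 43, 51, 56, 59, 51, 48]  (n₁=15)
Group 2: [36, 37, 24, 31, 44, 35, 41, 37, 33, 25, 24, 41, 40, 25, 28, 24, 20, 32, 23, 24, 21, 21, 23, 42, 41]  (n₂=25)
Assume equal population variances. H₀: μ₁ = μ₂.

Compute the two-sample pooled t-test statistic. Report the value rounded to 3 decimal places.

x̄₁=48.400, s₁=6.057, n₁=15
x̄₂=30.880, s₂=7.944, n₂=25
s_p² = [14·6.057² + 24·7.944²]/38 = 53.3747
SE = √(s_p²·(1/15+1/25)) = 2.3861
t = (48.400−30.880)/2.3861 = 7.3426
df = 38

test statistic = 7.343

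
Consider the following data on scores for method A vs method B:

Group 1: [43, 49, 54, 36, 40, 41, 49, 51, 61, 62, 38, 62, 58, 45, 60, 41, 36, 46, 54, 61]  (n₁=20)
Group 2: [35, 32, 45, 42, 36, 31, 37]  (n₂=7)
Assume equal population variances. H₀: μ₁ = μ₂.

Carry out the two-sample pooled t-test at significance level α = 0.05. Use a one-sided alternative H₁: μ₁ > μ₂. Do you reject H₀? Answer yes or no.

x̄₁=49.350, s₁=9.201, n₁=20
x̄₂=36.857, s₂=5.080, n₂=7
s_p² = [19·9.201² + 6·5.080²]/25 = 70.5363
SE = √(s_p²·(1/20+1/7)) = 3.6883
t = (49.350−36.857)/3.6883 = 3.3872
df = 25
p-value (one-sided, H₁ greater) = 0.00117
At α=0.05: p < α → reject H₀

reject H₀: yes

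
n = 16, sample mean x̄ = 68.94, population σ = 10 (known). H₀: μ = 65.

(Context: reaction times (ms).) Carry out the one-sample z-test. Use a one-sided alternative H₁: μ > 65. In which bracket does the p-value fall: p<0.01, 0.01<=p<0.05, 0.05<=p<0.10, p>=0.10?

SE = σ/√n = 10/√16 = 2.5000
z = (x̄−μ₀)/SE = (68.94−65)/2.5000 = 1.5760
p-value (one-sided, H₁ greater) = 0.05751
→ bracket: 0.05<=p<0.10

p-value bracket: 0.05<=p<0.10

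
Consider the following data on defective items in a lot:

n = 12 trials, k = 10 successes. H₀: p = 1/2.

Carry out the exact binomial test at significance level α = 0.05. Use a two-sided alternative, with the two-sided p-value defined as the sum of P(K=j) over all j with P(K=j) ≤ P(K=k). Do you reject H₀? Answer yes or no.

reject H₀: yes

Exact binomial: n=12, k=10, p₀=1/2=0.5000
P(X=j) = C(n,j)·p₀^j·(1−p₀)^(n−j); p = Σ P(X=j) over j with P(X=j) ≤ P(X=10)
p-value (two-sided) = 0.03857
At α=0.05: p < α → reject H₀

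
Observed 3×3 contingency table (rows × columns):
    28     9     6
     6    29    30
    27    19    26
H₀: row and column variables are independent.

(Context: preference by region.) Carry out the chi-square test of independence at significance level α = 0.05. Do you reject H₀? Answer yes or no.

Row totals [43, 65, 72], col totals [61, 57, 62], n=180
χ² = (28−14.57)²/14.57 + (9−13.62)²/13.62 + (6−14.81)²/14.81 + (6−22.03)²/22.03 + (29−20.58)²/20.58 + (30−22.39)²/22.39 + (27−24.40)²/24.40 + (19−22.80)²/22.80 + (26−24.80)²/24.80 = 37.8397
df = 4
p-value (upper-tail) = 0.00000
At α=0.05: p < α → reject H₀

reject H₀: yes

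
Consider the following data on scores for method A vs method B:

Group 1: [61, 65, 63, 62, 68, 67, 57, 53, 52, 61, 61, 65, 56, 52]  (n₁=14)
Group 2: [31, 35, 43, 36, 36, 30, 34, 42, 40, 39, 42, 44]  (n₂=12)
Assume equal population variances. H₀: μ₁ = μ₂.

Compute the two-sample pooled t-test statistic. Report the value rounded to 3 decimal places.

test statistic = 11.249

x̄₁=60.214, s₁=5.409, n₁=14
x̄₂=37.667, s₂=4.697, n₂=12
s_p² = [13·5.409² + 11·4.697²]/24 = 25.9593
SE = √(s_p²·(1/14+1/12)) = 2.0044
t = (60.214−37.667)/2.0044 = 11.2492
df = 24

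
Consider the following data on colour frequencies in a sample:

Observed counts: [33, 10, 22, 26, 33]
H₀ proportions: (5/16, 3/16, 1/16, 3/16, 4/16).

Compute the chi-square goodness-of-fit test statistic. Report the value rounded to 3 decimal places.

n = 124; E_i = n·p_i = [38.75, 23.25, 7.75, 23.25, 31.00]
χ² = (33−38.75)²/38.75 + (10−23.25)²/23.25 + (22−7.75)²/7.75 + (26−23.25)²/23.25 + (33−31.00)²/31.00 = 35.0602
df = 4

test statistic = 35.060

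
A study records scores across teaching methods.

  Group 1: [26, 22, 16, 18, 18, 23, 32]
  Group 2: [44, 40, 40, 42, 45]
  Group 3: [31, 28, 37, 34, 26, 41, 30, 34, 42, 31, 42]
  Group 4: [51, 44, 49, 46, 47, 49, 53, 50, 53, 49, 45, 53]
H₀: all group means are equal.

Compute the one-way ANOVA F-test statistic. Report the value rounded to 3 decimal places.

test statistic = 56.925

Group means [22.14, 42.20, 34.18, 49.08], grand mean 38.029
SSB = Σnᵢ(x̄ᵢ−x̄)² = 3482.761; SSW = ΣΣ(x−x̄ᵢ)² = 632.210
MSB = 3482.761/3 = 1160.9204; MSW = 632.210/31 = 20.3939
F = MSB/MSW = 56.9250
df = (3, 31)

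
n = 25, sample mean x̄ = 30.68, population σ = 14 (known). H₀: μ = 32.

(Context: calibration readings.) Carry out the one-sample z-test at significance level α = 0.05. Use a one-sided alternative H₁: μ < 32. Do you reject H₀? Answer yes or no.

SE = σ/√n = 14/√25 = 2.8000
z = (x̄−μ₀)/SE = (30.68−32)/2.8000 = -0.4714
p-value (one-sided, H₁ less) = 0.31867
At α=0.05: p ≥ α → fail to reject H₀

reject H₀: no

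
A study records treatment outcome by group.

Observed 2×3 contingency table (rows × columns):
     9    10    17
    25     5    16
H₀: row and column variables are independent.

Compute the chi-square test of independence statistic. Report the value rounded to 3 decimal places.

test statistic = 8.128

Row totals [36, 46], col totals [34, 15, 33], n=82
χ² = (9−14.93)²/14.93 + (10−6.59)²/6.59 + (17−14.49)²/14.49 + (25−19.07)²/19.07 + (5−8.41)²/8.41 + (16−18.51)²/18.51 = 8.1277
df = 2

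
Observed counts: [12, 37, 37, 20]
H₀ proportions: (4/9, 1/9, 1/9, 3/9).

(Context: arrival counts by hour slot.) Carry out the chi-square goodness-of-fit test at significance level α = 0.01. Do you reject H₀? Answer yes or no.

reject H₀: yes

n = 106; E_i = n·p_i = [47.11, 11.78, 11.78, 35.33]
χ² = (12−47.11)²/47.11 + (37−11.78)²/11.78 + (37−11.78)²/11.78 + (20−35.33)²/35.33 = 140.8491
df = 3
p-value (upper-tail) = 0.00000
At α=0.01: p < α → reject H₀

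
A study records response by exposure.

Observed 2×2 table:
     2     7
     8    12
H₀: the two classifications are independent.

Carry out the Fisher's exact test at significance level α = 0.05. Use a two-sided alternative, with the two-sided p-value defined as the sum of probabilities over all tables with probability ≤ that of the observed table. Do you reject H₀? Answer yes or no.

reject H₀: no

Margins: r₁=9, r₂=20, c₁=10, c₂=19, n=29
p_obs = C(9,2)·C(20,8)/C(29,10); sum pmf over tables with pmf ≤ p_obs
p-value (two-sided) = 0.43108
At α=0.05: p ≥ α → fail to reject H₀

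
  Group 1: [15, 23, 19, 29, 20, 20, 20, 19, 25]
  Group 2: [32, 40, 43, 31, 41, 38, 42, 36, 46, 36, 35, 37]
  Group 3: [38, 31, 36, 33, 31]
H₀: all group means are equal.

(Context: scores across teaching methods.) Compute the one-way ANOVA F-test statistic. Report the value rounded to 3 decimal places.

test statistic = 44.679

Group means [21.11, 38.08, 33.80], grand mean 31.385
SSB = Σnᵢ(x̄ᵢ−x̄)² = 1517.548; SSW = ΣΣ(x−x̄ᵢ)² = 390.606
MSB = 1517.548/2 = 758.7741; MSW = 390.606/23 = 16.9829
F = MSB/MSW = 44.6788
df = (2, 23)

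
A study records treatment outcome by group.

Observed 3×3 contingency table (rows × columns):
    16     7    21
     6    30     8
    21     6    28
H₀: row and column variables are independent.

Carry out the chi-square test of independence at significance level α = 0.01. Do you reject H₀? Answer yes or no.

Row totals [44, 44, 55], col totals [43, 43, 57], n=143
χ² = (16−13.23)²/13.23 + (7−13.23)²/13.23 + (21−17.54)²/17.54 + (6−13.23)²/13.23 + (30−13.23)²/13.23 + (8−17.54)²/17.54 + (21−16.54)²/16.54 + (6−16.54)²/16.54 + (28−21.92)²/21.92 = 44.1936
df = 4
p-value (upper-tail) = 0.00000
At α=0.01: p < α → reject H₀

reject H₀: yes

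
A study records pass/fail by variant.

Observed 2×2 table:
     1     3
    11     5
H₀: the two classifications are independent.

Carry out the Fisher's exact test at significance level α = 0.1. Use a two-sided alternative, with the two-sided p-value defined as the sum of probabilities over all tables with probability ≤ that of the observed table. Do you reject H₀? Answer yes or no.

Margins: r₁=4, r₂=16, c₁=12, c₂=8, n=20
p_obs = C(4,1)·C(16,11)/C(20,12); sum pmf over tables with pmf ≤ p_obs
p-value (two-sided) = 0.25531
At α=0.1: p ≥ α → fail to reject H₀

reject H₀: no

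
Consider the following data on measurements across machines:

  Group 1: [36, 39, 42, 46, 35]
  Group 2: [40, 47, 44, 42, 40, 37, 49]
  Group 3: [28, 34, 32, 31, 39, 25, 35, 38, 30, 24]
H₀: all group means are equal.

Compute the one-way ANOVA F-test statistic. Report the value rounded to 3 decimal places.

test statistic = 12.558

Group means [39.60, 42.71, 31.60], grand mean 36.955
SSB = Σnᵢ(x̄ᵢ−x̄)² = 553.926; SSW = ΣΣ(x−x̄ᵢ)² = 419.029
MSB = 553.926/2 = 276.9630; MSW = 419.029/19 = 22.0541
F = MSB/MSW = 12.5583
df = (2, 19)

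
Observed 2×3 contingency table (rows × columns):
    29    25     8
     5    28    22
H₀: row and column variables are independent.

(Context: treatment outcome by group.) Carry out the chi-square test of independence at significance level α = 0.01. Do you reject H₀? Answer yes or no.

Row totals [62, 55], col totals [34, 53, 30], n=117
χ² = (29−18.02)²/18.02 + (25−28.09)²/28.09 + (8−15.90)²/15.90 + (5−15.98)²/15.98 + (28−24.91)²/24.91 + (22−14.10)²/14.10 = 23.3090
df = 2
p-value (upper-tail) = 0.00001
At α=0.01: p < α → reject H₀

reject H₀: yes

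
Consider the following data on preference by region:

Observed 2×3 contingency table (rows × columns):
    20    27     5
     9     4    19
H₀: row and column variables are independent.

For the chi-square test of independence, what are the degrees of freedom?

df = (r−1)(c−1) = (2−1)·(3−1) = 2

degrees of freedom = 2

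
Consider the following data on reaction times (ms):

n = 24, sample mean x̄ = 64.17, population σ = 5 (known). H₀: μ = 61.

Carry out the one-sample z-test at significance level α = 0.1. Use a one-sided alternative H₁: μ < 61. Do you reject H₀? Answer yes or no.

SE = σ/√n = 5/√24 = 1.0206
z = (x̄−μ₀)/SE = (64.17−61)/1.0206 = 3.1060
p-value (one-sided, H₁ less) = 0.99905
At α=0.1: p ≥ α → fail to reject H₀

reject H₀: no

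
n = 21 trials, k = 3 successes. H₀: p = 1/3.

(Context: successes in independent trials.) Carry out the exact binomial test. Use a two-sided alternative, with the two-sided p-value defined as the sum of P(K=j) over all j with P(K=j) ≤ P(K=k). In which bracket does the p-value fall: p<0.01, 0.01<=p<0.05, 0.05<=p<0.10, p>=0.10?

p-value bracket: 0.05<=p<0.10

Exact binomial: n=21, k=3, p₀=1/3=0.3333
P(X=j) = C(n,j)·p₀^j·(1−p₀)^(n−j); p = Σ P(X=j) over j with P(X=j) ≤ P(X=3)
p-value (two-sided) = 0.06736
→ bracket: 0.05<=p<0.10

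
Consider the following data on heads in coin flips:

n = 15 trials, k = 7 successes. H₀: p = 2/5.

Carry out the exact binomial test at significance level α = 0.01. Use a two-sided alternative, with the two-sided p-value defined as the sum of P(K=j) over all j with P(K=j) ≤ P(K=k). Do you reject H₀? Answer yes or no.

reject H₀: no

Exact binomial: n=15, k=7, p₀=2/5=0.4000
P(X=j) = C(n,j)·p₀^j·(1−p₀)^(n−j); p = Σ P(X=j) over j with P(X=j) ≤ P(X=7)
p-value (two-sided) = 0.60746
At α=0.01: p ≥ α → fail to reject H₀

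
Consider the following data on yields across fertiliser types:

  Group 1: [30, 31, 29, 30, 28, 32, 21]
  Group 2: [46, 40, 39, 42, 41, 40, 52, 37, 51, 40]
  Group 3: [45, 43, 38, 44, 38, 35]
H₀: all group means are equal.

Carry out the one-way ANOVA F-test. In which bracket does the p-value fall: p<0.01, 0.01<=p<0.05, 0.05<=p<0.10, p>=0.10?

Group means [28.71, 42.80, 40.50], grand mean 37.913
SSB = Σnᵢ(x̄ᵢ−x̄)² = 871.298; SSW = ΣΣ(x−x̄ᵢ)² = 398.529
MSB = 871.298/2 = 435.6488; MSW = 398.529/20 = 19.9264
F = MSB/MSW = 21.8629
df = (2, 20)
p-value (upper-tail) = 0.00001
→ bracket: p<0.01

p-value bracket: p<0.01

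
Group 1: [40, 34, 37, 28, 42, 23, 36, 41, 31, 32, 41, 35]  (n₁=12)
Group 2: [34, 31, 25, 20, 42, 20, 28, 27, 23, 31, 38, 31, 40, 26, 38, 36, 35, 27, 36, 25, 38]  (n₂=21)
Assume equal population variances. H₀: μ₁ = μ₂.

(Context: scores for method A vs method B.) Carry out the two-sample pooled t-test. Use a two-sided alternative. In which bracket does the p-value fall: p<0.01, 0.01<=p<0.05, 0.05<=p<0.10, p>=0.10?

x̄₁=35.000, s₁=5.800, n₁=12
x̄₂=31.000, s₂=6.588, n₂=21
s_p² = [11·5.800² + 20·6.588²]/31 = 39.9355
SE = √(s_p²·(1/12+1/21)) = 2.2868
t = (35.000−31.000)/2.2868 = 1.7491
df = 31
p-value (two-sided) = 0.09016
→ bracket: 0.05<=p<0.10

p-value bracket: 0.05<=p<0.10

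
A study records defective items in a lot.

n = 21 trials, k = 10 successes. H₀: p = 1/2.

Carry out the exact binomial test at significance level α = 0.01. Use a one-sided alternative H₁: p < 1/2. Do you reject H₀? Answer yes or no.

Exact binomial: n=21, k=10, p₀=1/2=0.5000
P(X≤10) from Σ C(n,i)·p₀^i·(1−p₀)^(n−i)
p-value (one-sided, H₁ less) = 0.50000
At α=0.01: p ≥ α → fail to reject H₀

reject H₀: no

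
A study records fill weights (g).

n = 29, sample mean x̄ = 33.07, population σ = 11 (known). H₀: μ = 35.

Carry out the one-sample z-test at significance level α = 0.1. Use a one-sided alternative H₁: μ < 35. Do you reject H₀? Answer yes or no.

reject H₀: no

SE = σ/√n = 11/√29 = 2.0426
z = (x̄−μ₀)/SE = (33.07−35)/2.0426 = -0.9449
p-value (one-sided, H₁ less) = 0.17237
At α=0.1: p ≥ α → fail to reject H₀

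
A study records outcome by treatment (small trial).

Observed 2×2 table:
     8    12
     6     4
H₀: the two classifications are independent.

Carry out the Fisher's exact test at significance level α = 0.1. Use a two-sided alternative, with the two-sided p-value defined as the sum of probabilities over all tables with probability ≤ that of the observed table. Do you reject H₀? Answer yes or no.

reject H₀: no

Margins: r₁=20, r₂=10, c₁=14, c₂=16, n=30
p_obs = C(20,8)·C(10,6)/C(30,14); sum pmf over tables with pmf ≤ p_obs
p-value (two-sided) = 0.44215
At α=0.1: p ≥ α → fail to reject H₀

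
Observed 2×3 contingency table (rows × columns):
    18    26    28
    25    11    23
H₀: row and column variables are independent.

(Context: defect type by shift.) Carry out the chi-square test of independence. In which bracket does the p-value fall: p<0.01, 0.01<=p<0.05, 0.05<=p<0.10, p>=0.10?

p-value bracket: 0.01<=p<0.05

Row totals [72, 59], col totals [43, 37, 51], n=131
χ² = (18−23.63)²/23.63 + (26−20.34)²/20.34 + (28−28.03)²/28.03 + (25−19.37)²/19.37 + (11−16.66)²/16.66 + (23−22.97)²/22.97 = 6.4846
df = 2
p-value (upper-tail) = 0.03907
→ bracket: 0.01<=p<0.05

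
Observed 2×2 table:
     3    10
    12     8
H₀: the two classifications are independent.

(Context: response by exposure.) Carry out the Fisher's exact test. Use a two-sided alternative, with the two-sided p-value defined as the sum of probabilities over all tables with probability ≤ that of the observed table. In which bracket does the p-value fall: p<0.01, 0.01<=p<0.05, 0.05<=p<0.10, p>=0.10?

p-value bracket: 0.05<=p<0.10

Margins: r₁=13, r₂=20, c₁=15, c₂=18, n=33
p_obs = C(13,3)·C(20,12)/C(33,15); sum pmf over tables with pmf ≤ p_obs
p-value (two-sided) = 0.07244
→ bracket: 0.05<=p<0.10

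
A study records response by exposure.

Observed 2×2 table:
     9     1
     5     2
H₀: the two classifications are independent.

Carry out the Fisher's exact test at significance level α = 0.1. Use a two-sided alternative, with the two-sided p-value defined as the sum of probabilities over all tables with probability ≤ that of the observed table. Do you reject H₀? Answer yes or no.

Margins: r₁=10, r₂=7, c₁=14, c₂=3, n=17
p_obs = C(10,9)·C(7,5)/C(17,14); sum pmf over tables with pmf ≤ p_obs
p-value (two-sided) = 0.53676
At α=0.1: p ≥ α → fail to reject H₀

reject H₀: no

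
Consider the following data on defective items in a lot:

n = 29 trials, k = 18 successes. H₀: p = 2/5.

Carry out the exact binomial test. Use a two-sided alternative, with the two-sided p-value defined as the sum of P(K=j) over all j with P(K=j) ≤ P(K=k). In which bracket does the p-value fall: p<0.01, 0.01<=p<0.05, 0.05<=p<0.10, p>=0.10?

Exact binomial: n=29, k=18, p₀=2/5=0.4000
P(X=j) = C(n,j)·p₀^j·(1−p₀)^(n−j); p = Σ P(X=j) over j with P(X=j) ≤ P(X=18)
p-value (two-sided) = 0.02144
→ bracket: 0.01<=p<0.05

p-value bracket: 0.01<=p<0.05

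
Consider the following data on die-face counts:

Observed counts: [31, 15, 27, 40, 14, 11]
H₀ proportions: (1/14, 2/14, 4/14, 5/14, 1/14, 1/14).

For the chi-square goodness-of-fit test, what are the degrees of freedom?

degrees of freedom = 5

df = k − 1 = 6 − 1 = 5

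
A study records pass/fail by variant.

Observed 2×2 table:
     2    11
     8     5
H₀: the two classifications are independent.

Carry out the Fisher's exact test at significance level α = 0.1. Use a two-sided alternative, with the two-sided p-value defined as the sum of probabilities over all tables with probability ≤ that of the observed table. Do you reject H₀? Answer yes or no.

reject H₀: yes

Margins: r₁=13, r₂=13, c₁=10, c₂=16, n=26
p_obs = C(13,2)·C(13,8)/C(26,10); sum pmf over tables with pmf ≤ p_obs
p-value (two-sided) = 0.04141
At α=0.1: p < α → reject H₀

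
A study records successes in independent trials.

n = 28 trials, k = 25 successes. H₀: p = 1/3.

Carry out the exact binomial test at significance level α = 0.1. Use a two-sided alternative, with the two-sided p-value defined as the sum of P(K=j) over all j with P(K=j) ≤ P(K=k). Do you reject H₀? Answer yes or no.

Exact binomial: n=28, k=25, p₀=1/3=0.3333
P(X=j) = C(n,j)·p₀^j·(1−p₀)^(n−j); p = Σ P(X=j) over j with P(X=j) ≤ P(X=25)
p-value (two-sided) = 0.00000
At α=0.1: p < α → reject H₀

reject H₀: yes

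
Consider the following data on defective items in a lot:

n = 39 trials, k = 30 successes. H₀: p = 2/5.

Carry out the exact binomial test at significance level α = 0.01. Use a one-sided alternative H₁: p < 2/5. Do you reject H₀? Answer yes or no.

Exact binomial: n=39, k=30, p₀=2/5=0.4000
P(X≤30) from Σ C(n,i)·p₀^i·(1−p₀)^(n−i)
p-value (one-sided, H₁ less) = 1.00000
At α=0.01: p ≥ α → fail to reject H₀

reject H₀: no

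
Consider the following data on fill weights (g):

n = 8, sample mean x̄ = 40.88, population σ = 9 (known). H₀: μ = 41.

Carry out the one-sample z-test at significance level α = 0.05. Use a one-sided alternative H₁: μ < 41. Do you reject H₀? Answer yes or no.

reject H₀: no

SE = σ/√n = 9/√8 = 3.1820
z = (x̄−μ₀)/SE = (40.88−41)/3.1820 = -0.0377
p-value (one-sided, H₁ less) = 0.48496
At α=0.05: p ≥ α → fail to reject H₀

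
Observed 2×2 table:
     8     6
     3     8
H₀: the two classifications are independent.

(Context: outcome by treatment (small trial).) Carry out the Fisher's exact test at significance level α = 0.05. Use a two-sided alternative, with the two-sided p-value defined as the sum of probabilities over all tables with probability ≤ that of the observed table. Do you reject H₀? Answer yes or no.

Margins: r₁=14, r₂=11, c₁=11, c₂=14, n=25
p_obs = C(14,8)·C(11,3)/C(25,11); sum pmf over tables with pmf ≤ p_obs
p-value (two-sided) = 0.22716
At α=0.05: p ≥ α → fail to reject H₀

reject H₀: no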